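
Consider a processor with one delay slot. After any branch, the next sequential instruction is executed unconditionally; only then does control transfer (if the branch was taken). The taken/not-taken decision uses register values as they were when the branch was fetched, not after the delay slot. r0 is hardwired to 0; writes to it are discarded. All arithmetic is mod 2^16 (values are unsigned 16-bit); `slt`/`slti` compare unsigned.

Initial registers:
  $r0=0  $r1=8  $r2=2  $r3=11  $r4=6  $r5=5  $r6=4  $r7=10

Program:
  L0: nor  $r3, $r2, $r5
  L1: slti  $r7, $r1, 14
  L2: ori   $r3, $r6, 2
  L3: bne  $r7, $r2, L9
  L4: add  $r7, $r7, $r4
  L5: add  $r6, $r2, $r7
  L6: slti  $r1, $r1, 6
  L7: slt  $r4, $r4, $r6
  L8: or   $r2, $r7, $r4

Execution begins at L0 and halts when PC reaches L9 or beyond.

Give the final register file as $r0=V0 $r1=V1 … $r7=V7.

PC=0  nor  $r3, $r2, $r5     | $r0=0 $r1=8 $r2=2 $r3=65528 $r4=6 $r5=5 $r6=4 $r7=10
PC=1  slti  $r7, $r1, 14     | $r0=0 $r1=8 $r2=2 $r3=65528 $r4=6 $r5=5 $r6=4 $r7=1
PC=2  ori   $r3, $r6, 2      | $r0=0 $r1=8 $r2=2 $r3=6 $r4=6 $r5=5 $r6=4 $r7=1
PC=3  bne  $r7, $r2, L9      | $r0=0 $r1=8 $r2=2 $r3=6 $r4=6 $r5=5 $r6=4 $r7=1  [TAKEN]
PC=4  add  $r7, $r7, $r4     | $r0=0 $r1=8 $r2=2 $r3=6 $r4=6 $r5=5 $r6=4 $r7=7

$r0=0 $r1=8 $r2=2 $r3=6 $r4=6 $r5=5 $r6=4 $r7=7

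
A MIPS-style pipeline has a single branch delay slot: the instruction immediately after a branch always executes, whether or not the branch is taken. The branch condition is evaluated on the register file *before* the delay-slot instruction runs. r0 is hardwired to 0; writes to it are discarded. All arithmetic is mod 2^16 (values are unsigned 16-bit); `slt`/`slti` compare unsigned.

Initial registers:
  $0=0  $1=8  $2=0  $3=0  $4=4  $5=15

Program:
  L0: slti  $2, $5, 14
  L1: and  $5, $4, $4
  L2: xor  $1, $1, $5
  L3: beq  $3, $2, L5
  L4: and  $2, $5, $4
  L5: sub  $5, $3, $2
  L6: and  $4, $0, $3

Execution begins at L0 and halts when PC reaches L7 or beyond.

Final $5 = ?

#0 slti  $2, $5, 14 ; 0/8/0/0/4/15
#1 and  $5, $4, $4 ; 0/8/0/0/4/4
#2 xor  $1, $1, $5 ; 0/12/0/0/4/4
#3 beq  $3, $2, L5 ; 0/12/0/0/4/4 ; →target
#4 and  $2, $5, $4 ; 0/12/4/0/4/4
#5 sub  $5, $3, $2 ; 0/12/4/0/4/65532
#6 and  $4, $0, $3 ; 0/12/4/0/0/65532

65532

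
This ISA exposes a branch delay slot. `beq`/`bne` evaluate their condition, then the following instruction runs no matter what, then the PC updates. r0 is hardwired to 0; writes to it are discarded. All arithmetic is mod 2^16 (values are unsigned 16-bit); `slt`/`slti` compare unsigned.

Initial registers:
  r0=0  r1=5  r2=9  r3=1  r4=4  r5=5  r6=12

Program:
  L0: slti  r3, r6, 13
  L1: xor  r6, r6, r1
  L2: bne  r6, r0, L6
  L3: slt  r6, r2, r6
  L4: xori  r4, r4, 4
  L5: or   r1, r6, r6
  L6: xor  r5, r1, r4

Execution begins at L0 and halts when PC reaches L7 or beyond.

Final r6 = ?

#0 slti  r3, r6, 13 ; 0/5/9/1/4/5/12
#1 xor  r6, r6, r1 ; 0/5/9/1/4/5/9
#2 bne  r6, r0, L6 ; 0/5/9/1/4/5/9 ; →target
#3 slt  r6, r2, r6 ; 0/5/9/1/4/5/0
#6 xor  r5, r1, r4 ; 0/5/9/1/4/1/0

0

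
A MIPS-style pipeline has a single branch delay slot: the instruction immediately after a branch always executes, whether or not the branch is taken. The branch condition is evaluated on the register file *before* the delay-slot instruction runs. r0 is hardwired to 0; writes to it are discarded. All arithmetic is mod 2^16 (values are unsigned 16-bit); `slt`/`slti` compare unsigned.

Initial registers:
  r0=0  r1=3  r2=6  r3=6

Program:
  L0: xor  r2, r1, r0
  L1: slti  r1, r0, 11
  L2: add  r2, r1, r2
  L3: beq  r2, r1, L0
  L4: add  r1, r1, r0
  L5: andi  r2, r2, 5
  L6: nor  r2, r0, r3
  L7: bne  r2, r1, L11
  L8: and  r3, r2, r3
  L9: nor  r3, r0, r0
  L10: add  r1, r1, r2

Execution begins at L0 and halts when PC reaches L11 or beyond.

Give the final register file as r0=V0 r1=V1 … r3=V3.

PC=0  xor  r2, r1, r0        | r0=0 r1=3 r2=3 r3=6
PC=1  slti  r1, r0, 11       | r0=0 r1=1 r2=3 r3=6
PC=2  add  r2, r1, r2        | r0=0 r1=1 r2=4 r3=6
PC=3  beq  r2, r1, L0        | r0=0 r1=1 r2=4 r3=6  [not taken]
PC=4  add  r1, r1, r0        | r0=0 r1=1 r2=4 r3=6
PC=5  andi  r2, r2, 5        | r0=0 r1=1 r2=4 r3=6
PC=6  nor  r2, r0, r3        | r0=0 r1=1 r2=65529 r3=6
PC=7  bne  r2, r1, L11       | r0=0 r1=1 r2=65529 r3=6  [TAKEN]
PC=8  and  r3, r2, r3        | r0=0 r1=1 r2=65529 r3=0

r0=0 r1=1 r2=65529 r3=0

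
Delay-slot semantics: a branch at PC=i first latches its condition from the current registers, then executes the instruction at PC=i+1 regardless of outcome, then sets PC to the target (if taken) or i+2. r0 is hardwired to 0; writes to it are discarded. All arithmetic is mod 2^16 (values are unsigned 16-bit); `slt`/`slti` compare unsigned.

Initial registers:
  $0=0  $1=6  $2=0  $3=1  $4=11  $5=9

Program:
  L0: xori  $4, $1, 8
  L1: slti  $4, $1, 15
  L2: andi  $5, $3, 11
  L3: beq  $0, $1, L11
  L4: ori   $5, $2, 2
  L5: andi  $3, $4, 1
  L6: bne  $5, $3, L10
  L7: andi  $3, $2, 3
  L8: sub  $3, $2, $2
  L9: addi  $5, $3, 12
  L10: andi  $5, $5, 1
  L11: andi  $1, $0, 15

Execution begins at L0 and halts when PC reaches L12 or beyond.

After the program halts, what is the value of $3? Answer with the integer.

0

  step pc=0: xori  $4, $1, 8  regs=(0,6,0,1,14,9)
  step pc=1: slti  $4, $1, 15  regs=(0,6,0,1,1,9)
  step pc=2: andi  $5, $3, 11  regs=(0,6,0,1,1,1)
  step pc=3: beq  $0, $1, L11  cond=F  regs=(0,6,0,1,1,1)
  step pc=4: ori   $5, $2, 2  regs=(0,6,0,1,1,2)
  step pc=5: andi  $3, $4, 1  regs=(0,6,0,1,1,2)
  step pc=6: bne  $5, $3, L10  cond=T  regs=(0,6,0,1,1,2)
  step pc=7: andi  $3, $2, 3  regs=(0,6,0,0,1,2)
  step pc=10: andi  $5, $5, 1  regs=(0,6,0,0,1,0)
  step pc=11: andi  $1, $0, 15  regs=(0,0,0,0,1,0)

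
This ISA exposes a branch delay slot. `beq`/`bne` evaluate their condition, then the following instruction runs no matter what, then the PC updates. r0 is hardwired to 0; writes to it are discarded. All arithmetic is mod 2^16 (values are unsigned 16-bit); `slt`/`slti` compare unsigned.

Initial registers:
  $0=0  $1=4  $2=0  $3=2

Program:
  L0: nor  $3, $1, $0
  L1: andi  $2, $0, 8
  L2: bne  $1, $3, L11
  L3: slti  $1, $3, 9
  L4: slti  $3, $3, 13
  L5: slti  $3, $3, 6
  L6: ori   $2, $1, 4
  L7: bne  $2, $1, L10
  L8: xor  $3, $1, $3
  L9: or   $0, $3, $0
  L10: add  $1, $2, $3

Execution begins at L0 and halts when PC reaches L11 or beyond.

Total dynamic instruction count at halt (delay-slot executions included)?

  step pc=0: nor  $3, $1, $0  regs=(0,4,0,65531)
  step pc=1: andi  $2, $0, 8  regs=(0,4,0,65531)
  step pc=2: bne  $1, $3, L11  cond=T  regs=(0,4,0,65531)
  step pc=3: slti  $1, $3, 9  regs=(0,0,0,65531)

4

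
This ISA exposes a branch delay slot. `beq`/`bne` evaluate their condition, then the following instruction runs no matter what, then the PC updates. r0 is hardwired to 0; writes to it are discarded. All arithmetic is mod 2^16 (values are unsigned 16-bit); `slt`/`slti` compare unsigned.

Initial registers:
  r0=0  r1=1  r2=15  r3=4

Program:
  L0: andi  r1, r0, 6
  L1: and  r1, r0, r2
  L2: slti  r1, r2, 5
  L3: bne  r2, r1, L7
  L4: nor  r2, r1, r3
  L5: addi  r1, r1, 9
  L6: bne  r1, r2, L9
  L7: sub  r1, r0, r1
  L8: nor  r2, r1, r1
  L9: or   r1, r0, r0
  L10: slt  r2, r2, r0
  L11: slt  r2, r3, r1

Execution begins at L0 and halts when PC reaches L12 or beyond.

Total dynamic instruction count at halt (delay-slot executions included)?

10

#0 andi  r1, r0, 6 ; 0/0/15/4
#1 and  r1, r0, r2 ; 0/0/15/4
#2 slti  r1, r2, 5 ; 0/0/15/4
#3 bne  r2, r1, L7 ; 0/0/15/4 ; →target
#4 nor  r2, r1, r3 ; 0/0/65531/4
#7 sub  r1, r0, r1 ; 0/0/65531/4
#8 nor  r2, r1, r1 ; 0/0/65535/4
#9 or   r1, r0, r0 ; 0/0/65535/4
#10 slt  r2, r2, r0 ; 0/0/0/4
#11 slt  r2, r3, r1 ; 0/0/0/4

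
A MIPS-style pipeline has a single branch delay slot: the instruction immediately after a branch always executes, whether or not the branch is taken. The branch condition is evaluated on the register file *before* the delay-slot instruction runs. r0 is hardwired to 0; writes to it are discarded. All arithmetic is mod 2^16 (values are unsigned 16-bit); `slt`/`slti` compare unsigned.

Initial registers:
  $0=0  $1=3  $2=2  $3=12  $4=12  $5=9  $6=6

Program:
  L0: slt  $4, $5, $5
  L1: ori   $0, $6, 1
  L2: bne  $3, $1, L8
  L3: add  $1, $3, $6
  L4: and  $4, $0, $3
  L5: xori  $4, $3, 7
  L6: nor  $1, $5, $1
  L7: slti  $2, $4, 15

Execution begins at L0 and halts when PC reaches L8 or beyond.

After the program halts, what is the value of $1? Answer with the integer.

#0 slt  $4, $5, $5 ; 0/3/2/12/0/9/6
#1 ori   $0, $6, 1 ; 0/3/2/12/0/9/6
#2 bne  $3, $1, L8 ; 0/3/2/12/0/9/6 ; →target
#3 add  $1, $3, $6 ; 0/18/2/12/0/9/6

18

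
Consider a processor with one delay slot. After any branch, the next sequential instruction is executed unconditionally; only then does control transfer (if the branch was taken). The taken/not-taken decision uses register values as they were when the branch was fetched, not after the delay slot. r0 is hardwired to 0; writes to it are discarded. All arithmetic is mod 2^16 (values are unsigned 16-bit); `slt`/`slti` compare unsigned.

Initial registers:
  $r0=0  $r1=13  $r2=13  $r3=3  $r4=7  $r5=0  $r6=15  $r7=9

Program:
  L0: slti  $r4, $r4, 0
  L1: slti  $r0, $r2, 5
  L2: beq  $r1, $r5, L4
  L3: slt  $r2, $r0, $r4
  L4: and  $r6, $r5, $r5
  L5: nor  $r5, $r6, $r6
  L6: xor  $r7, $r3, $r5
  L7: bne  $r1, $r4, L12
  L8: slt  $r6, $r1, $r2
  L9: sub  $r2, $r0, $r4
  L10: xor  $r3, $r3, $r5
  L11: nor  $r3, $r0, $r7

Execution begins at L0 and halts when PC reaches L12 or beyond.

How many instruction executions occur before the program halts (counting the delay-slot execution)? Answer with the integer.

[0] slti  $r4, $r4, 0  →  {$r0:0, $r1:13, $r2:13, $r3:3, $r4:0, $r5:0, $r6:15, $r7:9}
[1] slti  $r0, $r2, 5  →  {$r0:0, $r1:13, $r2:13, $r3:3, $r4:0, $r5:0, $r6:15, $r7:9}
[2] beq  $r1, $r5, L4  →  {$r0:0, $r1:13, $r2:13, $r3:3, $r4:0, $r5:0, $r6:15, $r7:9}  ⟨branch fallthrough⟩
[3] slt  $r2, $r0, $r4  →  {$r0:0, $r1:13, $r2:0, $r3:3, $r4:0, $r5:0, $r6:15, $r7:9}
[4] and  $r6, $r5, $r5  →  {$r0:0, $r1:13, $r2:0, $r3:3, $r4:0, $r5:0, $r6:0, $r7:9}
[5] nor  $r5, $r6, $r6  →  {$r0:0, $r1:13, $r2:0, $r3:3, $r4:0, $r5:65535, $r6:0, $r7:9}
[6] xor  $r7, $r3, $r5  →  {$r0:0, $r1:13, $r2:0, $r3:3, $r4:0, $r5:65535, $r6:0, $r7:65532}
[7] bne  $r1, $r4, L12  →  {$r0:0, $r1:13, $r2:0, $r3:3, $r4:0, $r5:65535, $r6:0, $r7:65532}  ⟨branch taken⟩
[8] slt  $r6, $r1, $r2  →  {$r0:0, $r1:13, $r2:0, $r3:3, $r4:0, $r5:65535, $r6:0, $r7:65532}

9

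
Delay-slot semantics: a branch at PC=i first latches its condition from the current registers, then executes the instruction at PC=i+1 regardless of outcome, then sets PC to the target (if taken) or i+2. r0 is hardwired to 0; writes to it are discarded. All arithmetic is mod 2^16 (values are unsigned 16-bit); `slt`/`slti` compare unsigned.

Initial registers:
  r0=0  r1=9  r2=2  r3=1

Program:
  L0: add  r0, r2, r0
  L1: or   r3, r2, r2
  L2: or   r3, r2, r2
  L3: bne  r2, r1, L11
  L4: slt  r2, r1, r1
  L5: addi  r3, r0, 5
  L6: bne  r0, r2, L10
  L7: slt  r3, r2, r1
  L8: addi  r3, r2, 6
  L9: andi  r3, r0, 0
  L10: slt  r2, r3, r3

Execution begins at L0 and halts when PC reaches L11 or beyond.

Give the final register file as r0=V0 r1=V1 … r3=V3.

r0=0 r1=9 r2=0 r3=2

#0 add  r0, r2, r0 ; 0/9/2/1
#1 or   r3, r2, r2 ; 0/9/2/2
#2 or   r3, r2, r2 ; 0/9/2/2
#3 bne  r2, r1, L11 ; 0/9/2/2 ; →target
#4 slt  r2, r1, r1 ; 0/9/0/2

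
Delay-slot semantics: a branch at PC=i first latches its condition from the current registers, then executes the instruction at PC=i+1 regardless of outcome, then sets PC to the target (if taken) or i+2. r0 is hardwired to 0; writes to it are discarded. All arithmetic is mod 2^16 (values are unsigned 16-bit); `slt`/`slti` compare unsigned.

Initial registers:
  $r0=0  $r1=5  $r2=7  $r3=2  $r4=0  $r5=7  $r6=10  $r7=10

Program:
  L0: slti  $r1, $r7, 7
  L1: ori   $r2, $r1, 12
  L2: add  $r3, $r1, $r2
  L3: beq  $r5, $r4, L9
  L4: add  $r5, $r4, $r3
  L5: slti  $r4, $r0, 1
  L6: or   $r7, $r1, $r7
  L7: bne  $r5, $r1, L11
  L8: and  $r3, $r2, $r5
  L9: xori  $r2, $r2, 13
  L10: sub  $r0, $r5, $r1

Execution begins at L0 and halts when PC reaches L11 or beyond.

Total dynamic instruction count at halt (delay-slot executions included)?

9

  step pc=0: slti  $r1, $r7, 7  regs=(0,0,7,2,0,7,10,10)
  step pc=1: ori   $r2, $r1, 12  regs=(0,0,12,2,0,7,10,10)
  step pc=2: add  $r3, $r1, $r2  regs=(0,0,12,12,0,7,10,10)
  step pc=3: beq  $r5, $r4, L9  cond=F  regs=(0,0,12,12,0,7,10,10)
  step pc=4: add  $r5, $r4, $r3  regs=(0,0,12,12,0,12,10,10)
  step pc=5: slti  $r4, $r0, 1  regs=(0,0,12,12,1,12,10,10)
  step pc=6: or   $r7, $r1, $r7  regs=(0,0,12,12,1,12,10,10)
  step pc=7: bne  $r5, $r1, L11  cond=T  regs=(0,0,12,12,1,12,10,10)
  step pc=8: and  $r3, $r2, $r5  regs=(0,0,12,12,1,12,10,10)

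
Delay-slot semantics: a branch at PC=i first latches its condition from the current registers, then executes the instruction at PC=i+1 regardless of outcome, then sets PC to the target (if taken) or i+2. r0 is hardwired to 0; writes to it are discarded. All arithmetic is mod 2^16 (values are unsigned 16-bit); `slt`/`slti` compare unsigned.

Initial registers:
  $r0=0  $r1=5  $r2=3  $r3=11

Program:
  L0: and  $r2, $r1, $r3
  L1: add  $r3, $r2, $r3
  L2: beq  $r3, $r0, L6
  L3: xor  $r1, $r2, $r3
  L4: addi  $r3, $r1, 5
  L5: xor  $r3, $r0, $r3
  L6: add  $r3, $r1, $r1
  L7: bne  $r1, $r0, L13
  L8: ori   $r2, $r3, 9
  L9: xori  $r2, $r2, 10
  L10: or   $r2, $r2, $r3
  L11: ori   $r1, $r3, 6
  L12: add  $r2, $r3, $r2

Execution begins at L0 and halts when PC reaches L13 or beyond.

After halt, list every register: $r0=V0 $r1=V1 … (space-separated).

$r0=0 $r1=13 $r2=27 $r3=26

PC=0  and  $r2, $r1, $r3     | $r0=0 $r1=5 $r2=1 $r3=11
PC=1  add  $r3, $r2, $r3     | $r0=0 $r1=5 $r2=1 $r3=12
PC=2  beq  $r3, $r0, L6      | $r0=0 $r1=5 $r2=1 $r3=12  [not taken]
PC=3  xor  $r1, $r2, $r3     | $r0=0 $r1=13 $r2=1 $r3=12
PC=4  addi  $r3, $r1, 5      | $r0=0 $r1=13 $r2=1 $r3=18
PC=5  xor  $r3, $r0, $r3     | $r0=0 $r1=13 $r2=1 $r3=18
PC=6  add  $r3, $r1, $r1     | $r0=0 $r1=13 $r2=1 $r3=26
PC=7  bne  $r1, $r0, L13     | $r0=0 $r1=13 $r2=1 $r3=26  [TAKEN]
PC=8  ori   $r2, $r3, 9      | $r0=0 $r1=13 $r2=27 $r3=26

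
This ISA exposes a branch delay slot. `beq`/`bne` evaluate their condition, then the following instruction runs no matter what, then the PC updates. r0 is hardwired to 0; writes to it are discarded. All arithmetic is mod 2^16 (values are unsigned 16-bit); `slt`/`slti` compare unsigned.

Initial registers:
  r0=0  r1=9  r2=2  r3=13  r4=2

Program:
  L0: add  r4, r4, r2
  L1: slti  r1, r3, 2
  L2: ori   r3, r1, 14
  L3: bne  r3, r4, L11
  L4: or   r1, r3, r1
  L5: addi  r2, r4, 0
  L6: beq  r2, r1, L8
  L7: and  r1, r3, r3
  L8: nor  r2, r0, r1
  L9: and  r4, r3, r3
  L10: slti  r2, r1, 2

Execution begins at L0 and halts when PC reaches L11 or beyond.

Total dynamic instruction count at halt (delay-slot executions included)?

5

[0] add  r4, r4, r2  →  {r0:0, r1:9, r2:2, r3:13, r4:4}
[1] slti  r1, r3, 2  →  {r0:0, r1:0, r2:2, r3:13, r4:4}
[2] ori   r3, r1, 14  →  {r0:0, r1:0, r2:2, r3:14, r4:4}
[3] bne  r3, r4, L11  →  {r0:0, r1:0, r2:2, r3:14, r4:4}  ⟨branch taken⟩
[4] or   r1, r3, r1  →  {r0:0, r1:14, r2:2, r3:14, r4:4}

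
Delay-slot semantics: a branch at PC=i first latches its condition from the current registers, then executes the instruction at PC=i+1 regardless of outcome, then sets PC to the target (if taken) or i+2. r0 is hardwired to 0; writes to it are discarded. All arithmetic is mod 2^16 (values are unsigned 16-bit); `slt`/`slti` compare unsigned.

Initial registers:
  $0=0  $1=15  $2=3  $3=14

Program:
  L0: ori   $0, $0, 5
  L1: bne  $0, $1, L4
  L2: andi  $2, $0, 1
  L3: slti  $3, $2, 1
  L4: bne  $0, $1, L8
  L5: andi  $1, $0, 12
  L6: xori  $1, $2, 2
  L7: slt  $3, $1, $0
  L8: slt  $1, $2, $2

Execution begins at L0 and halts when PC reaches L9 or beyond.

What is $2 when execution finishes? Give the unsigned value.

0

  step pc=0: ori   $0, $0, 5  regs=(0,15,3,14)
  step pc=1: bne  $0, $1, L4  cond=T  regs=(0,15,3,14)
  step pc=2: andi  $2, $0, 1  regs=(0,15,0,14)
  step pc=4: bne  $0, $1, L8  cond=T  regs=(0,15,0,14)
  step pc=5: andi  $1, $0, 12  regs=(0,0,0,14)
  step pc=8: slt  $1, $2, $2  regs=(0,0,0,14)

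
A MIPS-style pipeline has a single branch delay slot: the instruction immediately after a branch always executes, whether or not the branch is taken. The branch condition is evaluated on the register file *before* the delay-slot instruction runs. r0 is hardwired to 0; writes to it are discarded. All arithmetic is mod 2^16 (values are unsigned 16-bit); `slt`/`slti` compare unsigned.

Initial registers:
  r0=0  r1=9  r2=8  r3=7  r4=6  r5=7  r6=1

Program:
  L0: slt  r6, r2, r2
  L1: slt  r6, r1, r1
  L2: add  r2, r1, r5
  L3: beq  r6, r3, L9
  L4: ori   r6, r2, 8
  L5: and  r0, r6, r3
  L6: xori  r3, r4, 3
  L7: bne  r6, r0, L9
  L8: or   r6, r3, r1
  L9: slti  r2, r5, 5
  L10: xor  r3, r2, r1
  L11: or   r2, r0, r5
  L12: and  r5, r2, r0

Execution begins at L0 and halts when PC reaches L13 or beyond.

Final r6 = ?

  step pc=0: slt  r6, r2, r2  regs=(0,9,8,7,6,7,0)
  step pc=1: slt  r6, r1, r1  regs=(0,9,8,7,6,7,0)
  step pc=2: add  r2, r1, r5  regs=(0,9,16,7,6,7,0)
  step pc=3: beq  r6, r3, L9  cond=F  regs=(0,9,16,7,6,7,0)
  step pc=4: ori   r6, r2, 8  regs=(0,9,16,7,6,7,24)
  step pc=5: and  r0, r6, r3  regs=(0,9,16,7,6,7,24)
  step pc=6: xori  r3, r4, 3  regs=(0,9,16,5,6,7,24)
  step pc=7: bne  r6, r0, L9  cond=T  regs=(0,9,16,5,6,7,24)
  step pc=8: or   r6, r3, r1  regs=(0,9,16,5,6,7,13)
  step pc=9: slti  r2, r5, 5  regs=(0,9,0,5,6,7,13)
  step pc=10: xor  r3, r2, r1  regs=(0,9,0,9,6,7,13)
  step pc=11: or   r2, r0, r5  regs=(0,9,7,9,6,7,13)
  step pc=12: and  r5, r2, r0  regs=(0,9,7,9,6,0,13)

13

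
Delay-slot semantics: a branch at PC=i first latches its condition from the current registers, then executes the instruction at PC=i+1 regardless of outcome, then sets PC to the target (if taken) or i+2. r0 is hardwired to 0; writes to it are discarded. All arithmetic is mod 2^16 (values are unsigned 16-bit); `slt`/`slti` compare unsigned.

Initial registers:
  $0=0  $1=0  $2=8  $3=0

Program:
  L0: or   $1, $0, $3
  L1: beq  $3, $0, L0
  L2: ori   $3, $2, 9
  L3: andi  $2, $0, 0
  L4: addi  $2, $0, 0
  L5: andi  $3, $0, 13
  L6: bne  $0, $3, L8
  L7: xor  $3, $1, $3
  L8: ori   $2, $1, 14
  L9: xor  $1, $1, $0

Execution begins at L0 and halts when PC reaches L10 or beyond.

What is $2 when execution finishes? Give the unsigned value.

15

[0] or   $1, $0, $3  →  {$0:0, $1:0, $2:8, $3:0}
[1] beq  $3, $0, L0  →  {$0:0, $1:0, $2:8, $3:0}  ⟨branch taken⟩
[2] ori   $3, $2, 9  →  {$0:0, $1:0, $2:8, $3:9}
[0] or   $1, $0, $3  →  {$0:0, $1:9, $2:8, $3:9}
[1] beq  $3, $0, L0  →  {$0:0, $1:9, $2:8, $3:9}  ⟨branch fallthrough⟩
[2] ori   $3, $2, 9  →  {$0:0, $1:9, $2:8, $3:9}
[3] andi  $2, $0, 0  →  {$0:0, $1:9, $2:0, $3:9}
[4] addi  $2, $0, 0  →  {$0:0, $1:9, $2:0, $3:9}
[5] andi  $3, $0, 13  →  {$0:0, $1:9, $2:0, $3:0}
[6] bne  $0, $3, L8  →  {$0:0, $1:9, $2:0, $3:0}  ⟨branch fallthrough⟩
[7] xor  $3, $1, $3  →  {$0:0, $1:9, $2:0, $3:9}
[8] ori   $2, $1, 14  →  {$0:0, $1:9, $2:15, $3:9}
[9] xor  $1, $1, $0  →  {$0:0, $1:9, $2:15, $3:9}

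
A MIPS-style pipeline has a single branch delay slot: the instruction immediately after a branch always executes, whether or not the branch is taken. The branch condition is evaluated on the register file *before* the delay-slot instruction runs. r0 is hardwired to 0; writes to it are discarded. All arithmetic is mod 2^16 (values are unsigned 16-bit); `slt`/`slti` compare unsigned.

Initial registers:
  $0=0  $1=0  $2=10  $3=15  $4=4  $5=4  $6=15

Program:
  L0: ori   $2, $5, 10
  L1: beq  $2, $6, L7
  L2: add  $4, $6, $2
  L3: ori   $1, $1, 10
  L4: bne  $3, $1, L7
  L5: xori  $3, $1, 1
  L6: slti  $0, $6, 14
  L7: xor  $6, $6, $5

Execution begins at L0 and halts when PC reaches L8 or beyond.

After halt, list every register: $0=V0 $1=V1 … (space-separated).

[0] ori   $2, $5, 10  →  {$0:0, $1:0, $2:14, $3:15, $4:4, $5:4, $6:15}
[1] beq  $2, $6, L7  →  {$0:0, $1:0, $2:14, $3:15, $4:4, $5:4, $6:15}  ⟨branch fallthrough⟩
[2] add  $4, $6, $2  →  {$0:0, $1:0, $2:14, $3:15, $4:29, $5:4, $6:15}
[3] ori   $1, $1, 10  →  {$0:0, $1:10, $2:14, $3:15, $4:29, $5:4, $6:15}
[4] bne  $3, $1, L7  →  {$0:0, $1:10, $2:14, $3:15, $4:29, $5:4, $6:15}  ⟨branch taken⟩
[5] xori  $3, $1, 1  →  {$0:0, $1:10, $2:14, $3:11, $4:29, $5:4, $6:15}
[7] xor  $6, $6, $5  →  {$0:0, $1:10, $2:14, $3:11, $4:29, $5:4, $6:11}

$0=0 $1=10 $2=14 $3=11 $4=29 $5=4 $6=11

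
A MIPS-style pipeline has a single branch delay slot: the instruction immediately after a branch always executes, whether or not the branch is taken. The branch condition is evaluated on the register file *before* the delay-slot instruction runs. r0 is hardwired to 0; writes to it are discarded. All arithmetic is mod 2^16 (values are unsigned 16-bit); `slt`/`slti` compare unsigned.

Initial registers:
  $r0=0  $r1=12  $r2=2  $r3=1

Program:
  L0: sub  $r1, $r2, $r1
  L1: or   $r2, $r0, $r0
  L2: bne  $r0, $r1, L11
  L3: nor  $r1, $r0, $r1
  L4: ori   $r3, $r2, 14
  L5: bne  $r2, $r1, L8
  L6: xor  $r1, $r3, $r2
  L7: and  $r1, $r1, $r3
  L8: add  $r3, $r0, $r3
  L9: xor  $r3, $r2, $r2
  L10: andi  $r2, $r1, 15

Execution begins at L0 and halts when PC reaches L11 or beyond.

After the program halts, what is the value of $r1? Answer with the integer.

#0 sub  $r1, $r2, $r1 ; 0/65526/2/1
#1 or   $r2, $r0, $r0 ; 0/65526/0/1
#2 bne  $r0, $r1, L11 ; 0/65526/0/1 ; →target
#3 nor  $r1, $r0, $r1 ; 0/9/0/1

9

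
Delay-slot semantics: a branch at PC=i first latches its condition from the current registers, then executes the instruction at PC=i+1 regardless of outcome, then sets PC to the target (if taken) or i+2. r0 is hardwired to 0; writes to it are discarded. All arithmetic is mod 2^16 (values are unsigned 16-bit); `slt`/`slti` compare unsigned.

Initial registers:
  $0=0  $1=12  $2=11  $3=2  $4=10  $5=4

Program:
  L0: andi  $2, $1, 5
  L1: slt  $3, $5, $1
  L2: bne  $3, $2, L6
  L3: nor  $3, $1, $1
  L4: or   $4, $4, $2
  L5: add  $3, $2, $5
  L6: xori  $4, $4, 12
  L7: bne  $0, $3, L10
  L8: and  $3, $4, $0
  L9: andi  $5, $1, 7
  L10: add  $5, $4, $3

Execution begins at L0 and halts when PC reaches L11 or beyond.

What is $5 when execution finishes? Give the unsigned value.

6

PC=0  andi  $2, $1, 5        | $0=0 $1=12 $2=4 $3=2 $4=10 $5=4
PC=1  slt  $3, $5, $1        | $0=0 $1=12 $2=4 $3=1 $4=10 $5=4
PC=2  bne  $3, $2, L6        | $0=0 $1=12 $2=4 $3=1 $4=10 $5=4  [TAKEN]
PC=3  nor  $3, $1, $1        | $0=0 $1=12 $2=4 $3=65523 $4=10 $5=4
PC=6  xori  $4, $4, 12       | $0=0 $1=12 $2=4 $3=65523 $4=6 $5=4
PC=7  bne  $0, $3, L10       | $0=0 $1=12 $2=4 $3=65523 $4=6 $5=4  [TAKEN]
PC=8  and  $3, $4, $0        | $0=0 $1=12 $2=4 $3=0 $4=6 $5=4
PC=10 add  $5, $4, $3        | $0=0 $1=12 $2=4 $3=0 $4=6 $5=6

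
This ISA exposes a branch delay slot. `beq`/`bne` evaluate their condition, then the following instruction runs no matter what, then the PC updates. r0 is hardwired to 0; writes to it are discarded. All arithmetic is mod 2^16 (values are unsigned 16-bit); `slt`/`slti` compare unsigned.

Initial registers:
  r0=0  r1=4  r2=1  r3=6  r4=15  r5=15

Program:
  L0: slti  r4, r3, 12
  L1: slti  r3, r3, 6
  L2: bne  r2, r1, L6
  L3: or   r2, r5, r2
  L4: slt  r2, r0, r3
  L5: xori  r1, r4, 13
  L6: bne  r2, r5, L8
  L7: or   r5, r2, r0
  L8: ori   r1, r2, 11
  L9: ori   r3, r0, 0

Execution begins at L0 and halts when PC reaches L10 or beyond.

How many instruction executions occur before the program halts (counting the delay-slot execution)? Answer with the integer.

8

  step pc=0: slti  r4, r3, 12  regs=(0,4,1,6,1,15)
  step pc=1: slti  r3, r3, 6  regs=(0,4,1,0,1,15)
  step pc=2: bne  r2, r1, L6  cond=T  regs=(0,4,1,0,1,15)
  step pc=3: or   r2, r5, r2  regs=(0,4,15,0,1,15)
  step pc=6: bne  r2, r5, L8  cond=F  regs=(0,4,15,0,1,15)
  step pc=7: or   r5, r2, r0  regs=(0,4,15,0,1,15)
  step pc=8: ori   r1, r2, 11  regs=(0,15,15,0,1,15)
  step pc=9: ori   r3, r0, 0  regs=(0,15,15,0,1,15)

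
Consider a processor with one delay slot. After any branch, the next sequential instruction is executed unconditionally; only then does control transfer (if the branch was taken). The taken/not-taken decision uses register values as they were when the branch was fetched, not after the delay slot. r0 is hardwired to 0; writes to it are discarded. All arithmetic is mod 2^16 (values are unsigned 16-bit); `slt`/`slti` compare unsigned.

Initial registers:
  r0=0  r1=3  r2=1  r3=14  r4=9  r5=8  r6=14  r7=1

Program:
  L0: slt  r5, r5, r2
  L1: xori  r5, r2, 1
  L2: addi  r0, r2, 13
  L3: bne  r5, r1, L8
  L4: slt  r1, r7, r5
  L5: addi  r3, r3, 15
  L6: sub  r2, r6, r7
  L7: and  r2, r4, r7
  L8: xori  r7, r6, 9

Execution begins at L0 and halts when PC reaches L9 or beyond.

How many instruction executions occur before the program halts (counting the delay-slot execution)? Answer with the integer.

  step pc=0: slt  r5, r5, r2  regs=(0,3,1,14,9,0,14,1)
  step pc=1: xori  r5, r2, 1  regs=(0,3,1,14,9,0,14,1)
  step pc=2: addi  r0, r2, 13  regs=(0,3,1,14,9,0,14,1)
  step pc=3: bne  r5, r1, L8  cond=T  regs=(0,3,1,14,9,0,14,1)
  step pc=4: slt  r1, r7, r5  regs=(0,0,1,14,9,0,14,1)
  step pc=8: xori  r7, r6, 9  regs=(0,0,1,14,9,0,14,7)

6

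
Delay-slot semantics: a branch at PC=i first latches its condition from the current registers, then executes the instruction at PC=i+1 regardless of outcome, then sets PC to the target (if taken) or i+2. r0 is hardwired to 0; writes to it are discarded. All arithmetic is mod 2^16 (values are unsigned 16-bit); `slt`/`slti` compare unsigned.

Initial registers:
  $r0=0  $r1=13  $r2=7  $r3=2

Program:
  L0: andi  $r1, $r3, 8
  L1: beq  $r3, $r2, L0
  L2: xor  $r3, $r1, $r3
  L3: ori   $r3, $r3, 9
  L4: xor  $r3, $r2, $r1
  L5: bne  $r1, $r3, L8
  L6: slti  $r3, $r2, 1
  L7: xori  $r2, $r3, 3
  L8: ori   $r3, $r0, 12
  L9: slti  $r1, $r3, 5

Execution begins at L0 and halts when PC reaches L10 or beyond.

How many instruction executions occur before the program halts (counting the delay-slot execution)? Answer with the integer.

  step pc=0: andi  $r1, $r3, 8  regs=(0,0,7,2)
  step pc=1: beq  $r3, $r2, L0  cond=F  regs=(0,0,7,2)
  step pc=2: xor  $r3, $r1, $r3  regs=(0,0,7,2)
  step pc=3: ori   $r3, $r3, 9  regs=(0,0,7,11)
  step pc=4: xor  $r3, $r2, $r1  regs=(0,0,7,7)
  step pc=5: bne  $r1, $r3, L8  cond=T  regs=(0,0,7,7)
  step pc=6: slti  $r3, $r2, 1  regs=(0,0,7,0)
  step pc=8: ori   $r3, $r0, 12  regs=(0,0,7,12)
  step pc=9: slti  $r1, $r3, 5  regs=(0,0,7,12)

9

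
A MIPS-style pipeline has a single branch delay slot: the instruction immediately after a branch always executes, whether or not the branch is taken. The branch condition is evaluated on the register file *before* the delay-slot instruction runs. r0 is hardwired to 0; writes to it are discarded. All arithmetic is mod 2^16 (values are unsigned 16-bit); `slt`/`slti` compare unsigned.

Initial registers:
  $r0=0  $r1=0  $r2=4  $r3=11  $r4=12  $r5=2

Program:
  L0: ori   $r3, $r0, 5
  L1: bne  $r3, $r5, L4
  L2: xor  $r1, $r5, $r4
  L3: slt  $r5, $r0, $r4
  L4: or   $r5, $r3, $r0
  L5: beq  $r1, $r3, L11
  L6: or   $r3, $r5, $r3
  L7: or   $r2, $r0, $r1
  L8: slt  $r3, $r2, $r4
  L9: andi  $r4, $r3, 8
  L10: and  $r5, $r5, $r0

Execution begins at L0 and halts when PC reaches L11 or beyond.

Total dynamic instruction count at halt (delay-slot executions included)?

  step pc=0: ori   $r3, $r0, 5  regs=(0,0,4,5,12,2)
  step pc=1: bne  $r3, $r5, L4  cond=T  regs=(0,0,4,5,12,2)
  step pc=2: xor  $r1, $r5, $r4  regs=(0,14,4,5,12,2)
  step pc=4: or   $r5, $r3, $r0  regs=(0,14,4,5,12,5)
  step pc=5: beq  $r1, $r3, L11  cond=F  regs=(0,14,4,5,12,5)
  step pc=6: or   $r3, $r5, $r3  regs=(0,14,4,5,12,5)
  step pc=7: or   $r2, $r0, $r1  regs=(0,14,14,5,12,5)
  step pc=8: slt  $r3, $r2, $r4  regs=(0,14,14,0,12,5)
  step pc=9: andi  $r4, $r3, 8  regs=(0,14,14,0,0,5)
  step pc=10: and  $r5, $r5, $r0  regs=(0,14,14,0,0,0)

10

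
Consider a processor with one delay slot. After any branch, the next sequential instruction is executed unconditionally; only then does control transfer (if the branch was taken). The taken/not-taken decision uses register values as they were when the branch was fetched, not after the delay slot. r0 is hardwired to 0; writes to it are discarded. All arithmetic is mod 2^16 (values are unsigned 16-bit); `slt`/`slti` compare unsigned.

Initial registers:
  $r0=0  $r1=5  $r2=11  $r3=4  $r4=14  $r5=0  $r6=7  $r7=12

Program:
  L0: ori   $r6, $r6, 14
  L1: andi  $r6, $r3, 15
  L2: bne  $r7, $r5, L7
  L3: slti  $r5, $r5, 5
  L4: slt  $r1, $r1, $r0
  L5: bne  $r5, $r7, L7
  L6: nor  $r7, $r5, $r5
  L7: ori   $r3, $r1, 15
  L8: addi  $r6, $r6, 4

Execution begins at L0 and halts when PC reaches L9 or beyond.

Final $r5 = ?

#0 ori   $r6, $r6, 14 ; 0/5/11/4/14/0/15/12
#1 andi  $r6, $r3, 15 ; 0/5/11/4/14/0/4/12
#2 bne  $r7, $r5, L7 ; 0/5/11/4/14/0/4/12 ; →target
#3 slti  $r5, $r5, 5 ; 0/5/11/4/14/1/4/12
#7 ori   $r3, $r1, 15 ; 0/5/11/15/14/1/4/12
#8 addi  $r6, $r6, 4 ; 0/5/11/15/14/1/8/12

1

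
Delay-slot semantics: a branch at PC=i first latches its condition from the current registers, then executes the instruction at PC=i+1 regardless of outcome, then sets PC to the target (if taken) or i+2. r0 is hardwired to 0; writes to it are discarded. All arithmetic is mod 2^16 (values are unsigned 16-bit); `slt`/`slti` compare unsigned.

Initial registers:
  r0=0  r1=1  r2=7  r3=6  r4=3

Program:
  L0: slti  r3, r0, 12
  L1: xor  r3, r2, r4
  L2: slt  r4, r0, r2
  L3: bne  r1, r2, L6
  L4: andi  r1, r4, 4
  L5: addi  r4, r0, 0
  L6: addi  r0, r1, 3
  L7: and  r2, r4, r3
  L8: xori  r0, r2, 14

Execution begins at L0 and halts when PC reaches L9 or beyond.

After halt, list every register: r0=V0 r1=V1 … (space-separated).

  step pc=0: slti  r3, r0, 12  regs=(0,1,7,1,3)
  step pc=1: xor  r3, r2, r4  regs=(0,1,7,4,3)
  step pc=2: slt  r4, r0, r2  regs=(0,1,7,4,1)
  step pc=3: bne  r1, r2, L6  cond=T  regs=(0,1,7,4,1)
  step pc=4: andi  r1, r4, 4  regs=(0,0,7,4,1)
  step pc=6: addi  r0, r1, 3  regs=(0,0,7,4,1)
  step pc=7: and  r2, r4, r3  regs=(0,0,0,4,1)
  step pc=8: xori  r0, r2, 14  regs=(0,0,0,4,1)

r0=0 r1=0 r2=0 r3=4 r4=1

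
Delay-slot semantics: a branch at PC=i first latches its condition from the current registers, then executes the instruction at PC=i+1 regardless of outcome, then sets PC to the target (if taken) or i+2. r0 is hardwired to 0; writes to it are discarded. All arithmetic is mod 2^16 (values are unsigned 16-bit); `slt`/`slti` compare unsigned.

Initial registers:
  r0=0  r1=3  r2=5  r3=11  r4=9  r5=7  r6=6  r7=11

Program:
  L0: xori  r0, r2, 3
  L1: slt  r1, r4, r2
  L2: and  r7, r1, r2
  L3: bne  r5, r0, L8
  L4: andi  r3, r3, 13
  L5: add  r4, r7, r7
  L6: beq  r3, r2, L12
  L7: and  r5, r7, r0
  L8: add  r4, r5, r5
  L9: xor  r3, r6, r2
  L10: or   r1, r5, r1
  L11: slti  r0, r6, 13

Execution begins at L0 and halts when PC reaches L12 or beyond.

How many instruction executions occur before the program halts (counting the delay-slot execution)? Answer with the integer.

[0] xori  r0, r2, 3  →  {r0:0, r1:3, r2:5, r3:11, r4:9, r5:7, r6:6, r7:11}
[1] slt  r1, r4, r2  →  {r0:0, r1:0, r2:5, r3:11, r4:9, r5:7, r6:6, r7:11}
[2] and  r7, r1, r2  →  {r0:0, r1:0, r2:5, r3:11, r4:9, r5:7, r6:6, r7:0}
[3] bne  r5, r0, L8  →  {r0:0, r1:0, r2:5, r3:11, r4:9, r5:7, r6:6, r7:0}  ⟨branch taken⟩
[4] andi  r3, r3, 13  →  {r0:0, r1:0, r2:5, r3:9, r4:9, r5:7, r6:6, r7:0}
[8] add  r4, r5, r5  →  {r0:0, r1:0, r2:5, r3:9, r4:14, r5:7, r6:6, r7:0}
[9] xor  r3, r6, r2  →  {r0:0, r1:0, r2:5, r3:3, r4:14, r5:7, r6:6, r7:0}
[10] or   r1, r5, r1  →  {r0:0, r1:7, r2:5, r3:3, r4:14, r5:7, r6:6, r7:0}
[11] slti  r0, r6, 13  →  {r0:0, r1:7, r2:5, r3:3, r4:14, r5:7, r6:6, r7:0}

9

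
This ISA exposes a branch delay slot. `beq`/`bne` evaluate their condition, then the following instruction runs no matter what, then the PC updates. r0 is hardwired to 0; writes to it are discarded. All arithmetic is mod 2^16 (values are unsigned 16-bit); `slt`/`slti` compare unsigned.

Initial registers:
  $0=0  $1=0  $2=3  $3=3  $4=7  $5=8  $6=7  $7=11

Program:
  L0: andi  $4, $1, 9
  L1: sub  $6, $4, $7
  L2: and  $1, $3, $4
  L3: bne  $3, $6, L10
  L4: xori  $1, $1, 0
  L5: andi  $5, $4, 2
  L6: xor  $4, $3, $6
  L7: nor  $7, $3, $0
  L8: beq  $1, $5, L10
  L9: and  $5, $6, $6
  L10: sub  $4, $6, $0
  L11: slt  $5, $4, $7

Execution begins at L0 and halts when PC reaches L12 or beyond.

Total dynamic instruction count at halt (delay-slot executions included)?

7

[0] andi  $4, $1, 9  →  {$0:0, $1:0, $2:3, $3:3, $4:0, $5:8, $6:7, $7:11}
[1] sub  $6, $4, $7  →  {$0:0, $1:0, $2:3, $3:3, $4:0, $5:8, $6:65525, $7:11}
[2] and  $1, $3, $4  →  {$0:0, $1:0, $2:3, $3:3, $4:0, $5:8, $6:65525, $7:11}
[3] bne  $3, $6, L10  →  {$0:0, $1:0, $2:3, $3:3, $4:0, $5:8, $6:65525, $7:11}  ⟨branch taken⟩
[4] xori  $1, $1, 0  →  {$0:0, $1:0, $2:3, $3:3, $4:0, $5:8, $6:65525, $7:11}
[10] sub  $4, $6, $0  →  {$0:0, $1:0, $2:3, $3:3, $4:65525, $5:8, $6:65525, $7:11}
[11] slt  $5, $4, $7  →  {$0:0, $1:0, $2:3, $3:3, $4:65525, $5:0, $6:65525, $7:11}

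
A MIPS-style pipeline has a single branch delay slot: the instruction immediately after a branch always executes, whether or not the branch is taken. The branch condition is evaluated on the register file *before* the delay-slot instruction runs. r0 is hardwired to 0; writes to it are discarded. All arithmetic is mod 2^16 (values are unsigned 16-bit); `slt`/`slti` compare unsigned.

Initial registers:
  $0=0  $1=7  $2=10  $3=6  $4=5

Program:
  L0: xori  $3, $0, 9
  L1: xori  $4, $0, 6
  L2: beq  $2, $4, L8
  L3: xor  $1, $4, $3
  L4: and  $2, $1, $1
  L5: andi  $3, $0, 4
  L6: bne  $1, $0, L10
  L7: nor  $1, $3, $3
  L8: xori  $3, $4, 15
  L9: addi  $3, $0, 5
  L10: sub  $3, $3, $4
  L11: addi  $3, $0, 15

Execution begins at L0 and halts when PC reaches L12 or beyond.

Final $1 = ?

  step pc=0: xori  $3, $0, 9  regs=(0,7,10,9,5)
  step pc=1: xori  $4, $0, 6  regs=(0,7,10,9,6)
  step pc=2: beq  $2, $4, L8  cond=F  regs=(0,7,10,9,6)
  step pc=3: xor  $1, $4, $3  regs=(0,15,10,9,6)
  step pc=4: and  $2, $1, $1  regs=(0,15,15,9,6)
  step pc=5: andi  $3, $0, 4  regs=(0,15,15,0,6)
  step pc=6: bne  $1, $0, L10  cond=T  regs=(0,15,15,0,6)
  step pc=7: nor  $1, $3, $3  regs=(0,65535,15,0,6)
  step pc=10: sub  $3, $3, $4  regs=(0,65535,15,65530,6)
  step pc=11: addi  $3, $0, 15  regs=(0,65535,15,15,6)

65535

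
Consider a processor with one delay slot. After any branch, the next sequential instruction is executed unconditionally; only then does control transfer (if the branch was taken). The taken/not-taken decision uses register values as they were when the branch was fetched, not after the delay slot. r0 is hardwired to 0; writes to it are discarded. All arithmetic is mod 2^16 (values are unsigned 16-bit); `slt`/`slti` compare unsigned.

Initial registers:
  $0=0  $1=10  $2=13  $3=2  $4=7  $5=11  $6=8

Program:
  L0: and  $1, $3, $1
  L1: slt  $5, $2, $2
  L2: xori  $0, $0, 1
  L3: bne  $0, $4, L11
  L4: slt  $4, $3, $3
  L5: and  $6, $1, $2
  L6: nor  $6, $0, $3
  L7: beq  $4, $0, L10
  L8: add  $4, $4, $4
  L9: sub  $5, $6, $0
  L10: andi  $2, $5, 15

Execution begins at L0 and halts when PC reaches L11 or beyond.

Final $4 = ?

PC=0  and  $1, $3, $1        | $0=0 $1=2 $2=13 $3=2 $4=7 $5=11 $6=8
PC=1  slt  $5, $2, $2        | $0=0 $1=2 $2=13 $3=2 $4=7 $5=0 $6=8
PC=2  xori  $0, $0, 1        | $0=0 $1=2 $2=13 $3=2 $4=7 $5=0 $6=8
PC=3  bne  $0, $4, L11       | $0=0 $1=2 $2=13 $3=2 $4=7 $5=0 $6=8  [TAKEN]
PC=4  slt  $4, $3, $3        | $0=0 $1=2 $2=13 $3=2 $4=0 $5=0 $6=8

0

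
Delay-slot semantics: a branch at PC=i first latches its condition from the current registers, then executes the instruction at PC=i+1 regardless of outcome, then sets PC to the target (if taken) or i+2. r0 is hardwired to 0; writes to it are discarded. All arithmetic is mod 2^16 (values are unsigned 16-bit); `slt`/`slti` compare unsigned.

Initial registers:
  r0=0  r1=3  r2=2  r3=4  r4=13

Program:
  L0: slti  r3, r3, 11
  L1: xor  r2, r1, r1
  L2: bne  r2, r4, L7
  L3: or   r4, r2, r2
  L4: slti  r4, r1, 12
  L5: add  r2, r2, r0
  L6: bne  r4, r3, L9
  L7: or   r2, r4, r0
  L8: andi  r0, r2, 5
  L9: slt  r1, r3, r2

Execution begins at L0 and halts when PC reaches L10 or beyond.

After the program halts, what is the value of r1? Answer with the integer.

  step pc=0: slti  r3, r3, 11  regs=(0,3,2,1,13)
  step pc=1: xor  r2, r1, r1  regs=(0,3,0,1,13)
  step pc=2: bne  r2, r4, L7  cond=T  regs=(0,3,0,1,13)
  step pc=3: or   r4, r2, r2  regs=(0,3,0,1,0)
  step pc=7: or   r2, r4, r0  regs=(0,3,0,1,0)
  step pc=8: andi  r0, r2, 5  regs=(0,3,0,1,0)
  step pc=9: slt  r1, r3, r2  regs=(0,0,0,1,0)

0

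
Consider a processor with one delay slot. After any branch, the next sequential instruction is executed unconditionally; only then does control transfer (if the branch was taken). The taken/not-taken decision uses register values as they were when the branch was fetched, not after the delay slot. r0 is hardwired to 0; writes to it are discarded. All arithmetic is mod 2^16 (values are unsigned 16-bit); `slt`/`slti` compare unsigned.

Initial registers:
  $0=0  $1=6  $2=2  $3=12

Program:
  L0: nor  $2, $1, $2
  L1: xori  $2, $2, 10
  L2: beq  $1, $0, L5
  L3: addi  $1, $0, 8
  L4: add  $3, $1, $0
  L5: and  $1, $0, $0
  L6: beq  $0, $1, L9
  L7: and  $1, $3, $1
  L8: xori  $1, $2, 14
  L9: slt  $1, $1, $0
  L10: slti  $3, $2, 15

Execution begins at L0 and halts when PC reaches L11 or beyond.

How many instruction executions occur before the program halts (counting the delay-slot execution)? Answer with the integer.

  step pc=0: nor  $2, $1, $2  regs=(0,6,65529,12)
  step pc=1: xori  $2, $2, 10  regs=(0,6,65523,12)
  step pc=2: beq  $1, $0, L5  cond=F  regs=(0,6,65523,12)
  step pc=3: addi  $1, $0, 8  regs=(0,8,65523,12)
  step pc=4: add  $3, $1, $0  regs=(0,8,65523,8)
  step pc=5: and  $1, $0, $0  regs=(0,0,65523,8)
  step pc=6: beq  $0, $1, L9  cond=T  regs=(0,0,65523,8)
  step pc=7: and  $1, $3, $1  regs=(0,0,65523,8)
  step pc=9: slt  $1, $1, $0  regs=(0,0,65523,8)
  step pc=10: slti  $3, $2, 15  regs=(0,0,65523,0)

10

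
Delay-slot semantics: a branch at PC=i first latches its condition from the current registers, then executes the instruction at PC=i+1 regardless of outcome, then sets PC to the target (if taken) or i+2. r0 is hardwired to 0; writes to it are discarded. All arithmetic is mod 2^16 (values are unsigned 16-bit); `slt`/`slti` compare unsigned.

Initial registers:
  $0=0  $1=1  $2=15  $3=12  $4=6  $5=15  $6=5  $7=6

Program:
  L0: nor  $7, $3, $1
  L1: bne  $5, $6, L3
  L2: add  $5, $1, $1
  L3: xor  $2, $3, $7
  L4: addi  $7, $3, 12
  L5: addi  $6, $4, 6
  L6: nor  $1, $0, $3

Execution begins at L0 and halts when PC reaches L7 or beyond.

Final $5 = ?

  step pc=0: nor  $7, $3, $1  regs=(0,1,15,12,6,15,5,65522)
  step pc=1: bne  $5, $6, L3  cond=T  regs=(0,1,15,12,6,15,5,65522)
  step pc=2: add  $5, $1, $1  regs=(0,1,15,12,6,2,5,65522)
  step pc=3: xor  $2, $3, $7  regs=(0,1,65534,12,6,2,5,65522)
  step pc=4: addi  $7, $3, 12  regs=(0,1,65534,12,6,2,5,24)
  step pc=5: addi  $6, $4, 6  regs=(0,1,65534,12,6,2,12,24)
  step pc=6: nor  $1, $0, $3  regs=(0,65523,65534,12,6,2,12,24)

2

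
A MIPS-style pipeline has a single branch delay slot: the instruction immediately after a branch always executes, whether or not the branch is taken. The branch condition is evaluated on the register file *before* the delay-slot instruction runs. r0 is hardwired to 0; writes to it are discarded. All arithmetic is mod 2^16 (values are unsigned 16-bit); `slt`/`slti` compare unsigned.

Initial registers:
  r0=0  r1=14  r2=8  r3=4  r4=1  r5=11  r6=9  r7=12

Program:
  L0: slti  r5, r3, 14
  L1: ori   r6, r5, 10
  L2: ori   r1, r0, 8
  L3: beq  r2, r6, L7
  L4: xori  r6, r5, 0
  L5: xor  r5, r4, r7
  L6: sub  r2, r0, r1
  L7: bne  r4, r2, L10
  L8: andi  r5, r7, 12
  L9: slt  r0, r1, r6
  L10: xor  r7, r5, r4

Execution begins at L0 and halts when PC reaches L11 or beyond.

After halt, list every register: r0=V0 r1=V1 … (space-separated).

r0=0 r1=8 r2=65528 r3=4 r4=1 r5=12 r6=1 r7=13

PC=0  slti  r5, r3, 14       | r0=0 r1=14 r2=8 r3=4 r4=1 r5=1 r6=9 r7=12
PC=1  ori   r6, r5, 10       | r0=0 r1=14 r2=8 r3=4 r4=1 r5=1 r6=11 r7=12
PC=2  ori   r1, r0, 8        | r0=0 r1=8 r2=8 r3=4 r4=1 r5=1 r6=11 r7=12
PC=3  beq  r2, r6, L7        | r0=0 r1=8 r2=8 r3=4 r4=1 r5=1 r6=11 r7=12  [not taken]
PC=4  xori  r6, r5, 0        | r0=0 r1=8 r2=8 r3=4 r4=1 r5=1 r6=1 r7=12
PC=5  xor  r5, r4, r7        | r0=0 r1=8 r2=8 r3=4 r4=1 r5=13 r6=1 r7=12
PC=6  sub  r2, r0, r1        | r0=0 r1=8 r2=65528 r3=4 r4=1 r5=13 r6=1 r7=12
PC=7  bne  r4, r2, L10       | r0=0 r1=8 r2=65528 r3=4 r4=1 r5=13 r6=1 r7=12  [TAKEN]
PC=8  andi  r5, r7, 12       | r0=0 r1=8 r2=65528 r3=4 r4=1 r5=12 r6=1 r7=12
PC=10 xor  r7, r5, r4        | r0=0 r1=8 r2=65528 r3=4 r4=1 r5=12 r6=1 r7=13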